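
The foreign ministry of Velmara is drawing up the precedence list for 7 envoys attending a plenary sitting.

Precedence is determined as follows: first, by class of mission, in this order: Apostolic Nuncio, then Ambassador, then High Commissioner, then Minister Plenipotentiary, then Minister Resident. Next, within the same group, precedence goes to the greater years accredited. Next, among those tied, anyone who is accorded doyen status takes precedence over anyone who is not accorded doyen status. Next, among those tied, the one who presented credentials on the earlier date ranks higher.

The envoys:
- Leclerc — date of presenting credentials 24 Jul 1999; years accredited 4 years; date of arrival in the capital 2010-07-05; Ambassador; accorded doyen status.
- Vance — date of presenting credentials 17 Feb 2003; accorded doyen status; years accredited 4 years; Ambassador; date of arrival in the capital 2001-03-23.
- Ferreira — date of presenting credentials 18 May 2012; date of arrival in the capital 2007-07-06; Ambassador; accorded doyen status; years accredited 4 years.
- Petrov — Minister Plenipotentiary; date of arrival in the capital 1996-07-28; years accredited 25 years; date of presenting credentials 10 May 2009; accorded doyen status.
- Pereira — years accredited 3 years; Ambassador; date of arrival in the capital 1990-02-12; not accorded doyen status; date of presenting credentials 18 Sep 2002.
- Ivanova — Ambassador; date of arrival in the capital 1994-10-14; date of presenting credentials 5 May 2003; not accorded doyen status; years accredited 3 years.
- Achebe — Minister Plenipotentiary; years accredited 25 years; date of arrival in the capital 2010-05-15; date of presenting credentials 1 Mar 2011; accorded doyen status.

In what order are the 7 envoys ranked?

By class of mission: Leclerc, Vance, Ferreira, Pereira and Ivanova (Ambassador); then Petrov and Achebe (Minister Plenipotentiary).
Among Leclerc, Vance, Ferreira, Pereira and Ivanova, by years accredited (higher first): Leclerc, Vance and Ferreira (4 years) before Pereira and Ivanova (3 years).
Leclerc, Vance and Ferreira are each accorded doyen status, so the next rule applies.
Among Leclerc, Vance and Ferreira, by date of presenting credentials (earlier first): Leclerc (24 Jul 1999) before Vance (17 Feb 2003) before Ferreira (18 May 2012).
Pereira and Ivanova are each not accorded doyen status, so the next rule applies.
Among Pereira and Ivanova, by date of presenting credentials (earlier first): Pereira (18 Sep 2002) before Ivanova (5 May 2003).
Petrov and Achebe both have years accredited 25 years, so the next rule applies.
Petrov and Achebe are each accorded doyen status, so the next rule applies.
Among Petrov and Achebe, by date of presenting credentials (earlier first): Petrov (10 May 2009) before Achebe (1 Mar 2011).
Full order: Leclerc, Vance, Ferreira, Pereira, Ivanova, Petrov, Achebe.

Leclerc, Vance, Ferreira, Pereira, Ivanova, Petrov, Achebe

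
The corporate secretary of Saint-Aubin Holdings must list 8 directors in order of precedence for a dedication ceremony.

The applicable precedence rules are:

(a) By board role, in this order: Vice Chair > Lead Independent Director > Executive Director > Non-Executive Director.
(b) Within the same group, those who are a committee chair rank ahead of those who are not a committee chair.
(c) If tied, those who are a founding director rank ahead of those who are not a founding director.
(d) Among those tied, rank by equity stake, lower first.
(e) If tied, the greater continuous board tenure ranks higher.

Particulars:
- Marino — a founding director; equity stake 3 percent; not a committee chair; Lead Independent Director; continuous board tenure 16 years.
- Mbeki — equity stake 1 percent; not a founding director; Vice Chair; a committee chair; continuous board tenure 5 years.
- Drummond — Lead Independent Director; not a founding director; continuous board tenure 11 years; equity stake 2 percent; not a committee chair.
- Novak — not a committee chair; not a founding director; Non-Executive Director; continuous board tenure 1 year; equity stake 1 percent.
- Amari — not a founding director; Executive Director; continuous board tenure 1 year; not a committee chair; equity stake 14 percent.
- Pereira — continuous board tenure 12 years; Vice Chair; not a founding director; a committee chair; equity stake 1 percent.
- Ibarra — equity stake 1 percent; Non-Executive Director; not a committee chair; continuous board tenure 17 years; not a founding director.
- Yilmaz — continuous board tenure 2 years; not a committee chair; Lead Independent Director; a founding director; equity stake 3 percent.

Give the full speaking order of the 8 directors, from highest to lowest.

Pereira, Mbeki, Marino, Yilmaz, Drummond, Amari, Ibarra, Novak

By board role: Pereira and Mbeki (Vice Chair); then Marino, Yilmaz and Drummond (Lead Independent Director); then Amari (Executive Director); then Ibarra and Novak (Non-Executive Director).
Pereira and Mbeki are each a committee chair, so the next rule applies.
Pereira and Mbeki are each not a founding director, so the next rule applies.
Pereira and Mbeki both have equity stake 1 percent, so the next rule applies.
Among Pereira and Mbeki, by continuous board tenure (higher first): Pereira (12 years) before Mbeki (5 years).
Marino, Yilmaz and Drummond are each not a committee chair, so the next rule applies.
Among Marino, Yilmaz and Drummond, a founding director before not a founding director: Marino and Yilmaz (a founding director) before Drummond (not a founding director).
Marino and Yilmaz both have equity stake 3 percent, so the next rule applies.
Among Marino and Yilmaz, by continuous board tenure (higher first): Marino (16 years) before Yilmaz (2 years).
Ibarra and Novak are each not a committee chair, so the next rule applies.
Ibarra and Novak are each not a founding director, so the next rule applies.
Ibarra and Novak both have equity stake 1 percent, so the next rule applies.
Among Ibarra and Novak, by continuous board tenure (higher first): Ibarra (17 years) before Novak (1 year).
Full order: Pereira, Mbeki, Marino, Yilmaz, Drummond, Amari, Ibarra, Novak.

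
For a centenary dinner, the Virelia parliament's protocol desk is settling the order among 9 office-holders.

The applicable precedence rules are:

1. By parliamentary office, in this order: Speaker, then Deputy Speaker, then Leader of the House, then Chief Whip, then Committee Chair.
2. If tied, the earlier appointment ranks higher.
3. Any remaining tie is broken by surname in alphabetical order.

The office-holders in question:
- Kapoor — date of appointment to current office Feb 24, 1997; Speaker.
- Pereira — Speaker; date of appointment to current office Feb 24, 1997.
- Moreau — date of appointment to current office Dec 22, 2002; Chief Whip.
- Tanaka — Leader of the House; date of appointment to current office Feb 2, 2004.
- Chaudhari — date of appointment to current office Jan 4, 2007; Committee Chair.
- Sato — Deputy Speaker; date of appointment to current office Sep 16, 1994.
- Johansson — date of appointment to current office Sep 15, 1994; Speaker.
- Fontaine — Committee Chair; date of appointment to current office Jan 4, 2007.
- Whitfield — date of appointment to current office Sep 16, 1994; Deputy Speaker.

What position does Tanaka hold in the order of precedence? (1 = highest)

By parliamentary office: Johansson, Kapoor and Pereira (Speaker); then Sato and Whitfield (Deputy Speaker); then Tanaka (Leader of the House); then Moreau (Chief Whip); then Chaudhari and Fontaine (Committee Chair).
Among Johansson, Kapoor and Pereira, by date of appointment to current office (earlier first): Johansson (Sep 15, 1994) before Kapoor and Pereira (Feb 24, 1997).
Among Kapoor and Pereira, alphabetically by surname: Kapoor before Pereira.
Sato and Whitfield both have date of appointment to current office Sep 16, 1994, so the next rule applies.
Among Sato and Whitfield, alphabetically by surname: Sato before Whitfield.
Chaudhari and Fontaine both have date of appointment to current office Jan 4, 2007, so the next rule applies.
Among Chaudhari and Fontaine, alphabetically by surname: Chaudhari before Fontaine.
Order: Johansson, Kapoor, Pereira, Sato, Whitfield, Tanaka, Moreau, Chaudhari, Fontaine. So position 6.

6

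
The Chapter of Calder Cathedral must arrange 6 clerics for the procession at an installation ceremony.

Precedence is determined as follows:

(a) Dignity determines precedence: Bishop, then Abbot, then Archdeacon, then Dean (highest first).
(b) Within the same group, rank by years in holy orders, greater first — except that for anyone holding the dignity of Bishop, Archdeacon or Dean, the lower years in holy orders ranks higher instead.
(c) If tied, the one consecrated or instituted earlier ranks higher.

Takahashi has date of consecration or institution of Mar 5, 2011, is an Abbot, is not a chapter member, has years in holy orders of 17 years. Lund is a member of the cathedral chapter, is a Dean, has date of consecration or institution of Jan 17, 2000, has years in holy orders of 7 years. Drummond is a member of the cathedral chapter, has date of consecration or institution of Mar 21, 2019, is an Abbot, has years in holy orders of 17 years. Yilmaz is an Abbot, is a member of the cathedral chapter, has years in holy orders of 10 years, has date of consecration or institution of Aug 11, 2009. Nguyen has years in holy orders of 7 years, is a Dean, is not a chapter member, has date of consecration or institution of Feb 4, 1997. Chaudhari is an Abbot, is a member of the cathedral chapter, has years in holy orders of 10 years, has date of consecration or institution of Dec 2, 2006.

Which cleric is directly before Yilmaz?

By dignity: Takahashi, Drummond, Chaudhari and Yilmaz (Abbot); then Nguyen and Lund (Dean).
Among Takahashi, Drummond, Chaudhari and Yilmaz, by years in holy orders (higher first): Takahashi and Drummond (17 years) before Chaudhari and Yilmaz (10 years).
Among Takahashi and Drummond, by date of consecration or institution (earlier first): Takahashi (Mar 5, 2011) before Drummond (Mar 21, 2019).
Among Chaudhari and Yilmaz, by date of consecration or institution (earlier first): Chaudhari (Dec 2, 2006) before Yilmaz (Aug 11, 2009).
Nguyen and Lund both have years in holy orders 7 years, so the next rule applies.
Among Nguyen and Lund, by date of consecration or institution (earlier first): Nguyen (Feb 4, 1997) before Lund (Jan 17, 2000).
Order: Takahashi, Drummond, Chaudhari, Yilmaz, Nguyen, Lund.

Chaudhari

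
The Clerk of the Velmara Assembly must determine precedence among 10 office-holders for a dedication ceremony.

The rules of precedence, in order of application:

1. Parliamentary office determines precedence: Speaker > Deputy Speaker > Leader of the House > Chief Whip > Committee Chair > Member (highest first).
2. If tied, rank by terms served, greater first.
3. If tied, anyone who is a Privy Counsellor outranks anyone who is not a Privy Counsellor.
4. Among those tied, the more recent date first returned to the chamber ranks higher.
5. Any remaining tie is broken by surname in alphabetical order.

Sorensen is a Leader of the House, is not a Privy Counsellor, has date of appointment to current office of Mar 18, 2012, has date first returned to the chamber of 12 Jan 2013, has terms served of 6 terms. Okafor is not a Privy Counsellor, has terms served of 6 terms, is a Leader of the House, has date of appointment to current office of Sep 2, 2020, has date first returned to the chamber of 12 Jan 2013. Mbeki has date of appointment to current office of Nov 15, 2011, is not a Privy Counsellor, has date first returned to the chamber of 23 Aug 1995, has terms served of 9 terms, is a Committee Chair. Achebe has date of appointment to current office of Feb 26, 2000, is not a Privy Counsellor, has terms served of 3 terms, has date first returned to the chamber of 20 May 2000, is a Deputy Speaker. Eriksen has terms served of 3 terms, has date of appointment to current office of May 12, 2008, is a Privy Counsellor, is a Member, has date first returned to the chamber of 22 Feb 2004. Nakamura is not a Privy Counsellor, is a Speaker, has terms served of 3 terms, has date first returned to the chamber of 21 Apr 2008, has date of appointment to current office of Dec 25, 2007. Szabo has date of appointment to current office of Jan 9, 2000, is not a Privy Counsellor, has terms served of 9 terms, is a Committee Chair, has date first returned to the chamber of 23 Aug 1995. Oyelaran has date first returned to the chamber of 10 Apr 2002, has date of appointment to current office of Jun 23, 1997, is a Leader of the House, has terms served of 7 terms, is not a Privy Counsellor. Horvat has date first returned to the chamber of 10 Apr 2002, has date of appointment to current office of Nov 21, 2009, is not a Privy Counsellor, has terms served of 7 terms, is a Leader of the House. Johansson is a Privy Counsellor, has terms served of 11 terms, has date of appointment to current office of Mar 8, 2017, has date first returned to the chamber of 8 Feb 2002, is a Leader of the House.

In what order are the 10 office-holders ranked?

By parliamentary office: Nakamura (Speaker); then Achebe (Deputy Speaker); then Johansson, Horvat, Oyelaran, Okafor and Sorensen (Leader of the House); then Mbeki and Szabo (Committee Chair); then Eriksen (Member).
Among Johansson, Horvat, Oyelaran, Okafor and Sorensen, by terms served (higher first): Johansson (11 terms) before Horvat and Oyelaran (7 terms) before Okafor and Sorensen (6 terms).
Horvat and Oyelaran are each not a Privy Counsellor, so the next rule applies.
Horvat and Oyelaran both have date first returned to the chamber 10 Apr 2002, so the next rule applies.
Among Horvat and Oyelaran, alphabetically by surname: Horvat before Oyelaran.
Okafor and Sorensen are each not a Privy Counsellor, so the next rule applies.
Okafor and Sorensen both have date first returned to the chamber 12 Jan 2013, so the next rule applies.
Among Okafor and Sorensen, alphabetically by surname: Okafor before Sorensen.
Mbeki and Szabo both have terms served 9 terms, so the next rule applies.
Mbeki and Szabo are each not a Privy Counsellor, so the next rule applies.
Mbeki and Szabo both have date first returned to the chamber 23 Aug 1995, so the next rule applies.
Among Mbeki and Szabo, alphabetically by surname: Mbeki before Szabo.
Full order: Nakamura, Achebe, Johansson, Horvat, Oyelaran, Okafor, Sorensen, Mbeki, Szabo, Eriksen.

Nakamura, Achebe, Johansson, Horvat, Oyelaran, Okafor, Sorensen, Mbeki, Szabo, Eriksen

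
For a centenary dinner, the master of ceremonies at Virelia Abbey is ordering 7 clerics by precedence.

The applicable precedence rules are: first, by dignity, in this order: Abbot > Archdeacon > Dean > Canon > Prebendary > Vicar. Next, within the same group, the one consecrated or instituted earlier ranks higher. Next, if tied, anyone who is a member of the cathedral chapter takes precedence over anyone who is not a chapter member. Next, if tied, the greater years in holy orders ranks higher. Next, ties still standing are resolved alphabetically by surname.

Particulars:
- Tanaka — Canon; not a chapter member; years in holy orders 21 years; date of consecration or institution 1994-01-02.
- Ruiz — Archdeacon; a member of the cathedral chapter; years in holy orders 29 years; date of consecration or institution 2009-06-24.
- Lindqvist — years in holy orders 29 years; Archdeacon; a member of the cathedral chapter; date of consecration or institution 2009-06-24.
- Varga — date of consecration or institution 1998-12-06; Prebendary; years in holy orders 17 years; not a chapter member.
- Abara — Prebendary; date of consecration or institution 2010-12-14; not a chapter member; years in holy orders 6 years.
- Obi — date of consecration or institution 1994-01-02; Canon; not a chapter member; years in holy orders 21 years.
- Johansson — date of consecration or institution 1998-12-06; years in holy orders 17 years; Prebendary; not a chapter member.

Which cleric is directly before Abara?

Varga

By dignity: Lindqvist and Ruiz (Archdeacon); then Obi and Tanaka (Canon); then Johansson, Varga and Abara (Prebendary).
Lindqvist and Ruiz both have date of consecration or institution 2009-06-24, so the next rule applies.
Lindqvist and Ruiz are each a member of the cathedral chapter, so the next rule applies.
Lindqvist and Ruiz both have years in holy orders 29 years, so the next rule applies.
Among Lindqvist and Ruiz, alphabetically by surname: Lindqvist before Ruiz.
Obi and Tanaka both have date of consecration or institution 1994-01-02, so the next rule applies.
Obi and Tanaka are each not a chapter member, so the next rule applies.
Obi and Tanaka both have years in holy orders 21 years, so the next rule applies.
Among Obi and Tanaka, alphabetically by surname: Obi before Tanaka.
Among Johansson, Varga and Abara, by date of consecration or institution (earlier first): Johansson and Varga (1998-12-06) before Abara (2010-12-14).
Johansson and Varga are each not a chapter member, so the next rule applies.
Johansson and Varga both have years in holy orders 17 years, so the next rule applies.
Among Johansson and Varga, alphabetically by surname: Johansson before Varga.
Order: Lindqvist, Ruiz, Obi, Tanaka, Johansson, Varga, Abara.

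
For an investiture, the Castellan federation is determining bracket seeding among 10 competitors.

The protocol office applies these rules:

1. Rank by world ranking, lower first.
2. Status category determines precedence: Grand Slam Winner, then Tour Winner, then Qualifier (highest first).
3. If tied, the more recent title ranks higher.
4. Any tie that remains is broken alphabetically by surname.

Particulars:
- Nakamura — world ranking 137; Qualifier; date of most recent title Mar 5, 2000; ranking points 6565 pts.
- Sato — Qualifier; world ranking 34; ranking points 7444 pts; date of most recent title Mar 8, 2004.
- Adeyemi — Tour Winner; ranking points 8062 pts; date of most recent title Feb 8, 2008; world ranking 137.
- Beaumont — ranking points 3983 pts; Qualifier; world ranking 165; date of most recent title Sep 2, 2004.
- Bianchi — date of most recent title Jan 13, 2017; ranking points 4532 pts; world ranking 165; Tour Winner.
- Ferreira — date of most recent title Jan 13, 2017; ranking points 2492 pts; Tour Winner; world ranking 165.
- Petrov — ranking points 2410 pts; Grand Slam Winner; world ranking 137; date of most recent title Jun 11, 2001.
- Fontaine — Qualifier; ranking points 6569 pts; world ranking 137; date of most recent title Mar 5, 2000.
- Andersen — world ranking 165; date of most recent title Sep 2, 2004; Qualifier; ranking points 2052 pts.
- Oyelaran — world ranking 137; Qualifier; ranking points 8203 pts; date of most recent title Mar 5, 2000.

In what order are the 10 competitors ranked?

Sato, Petrov, Adeyemi, Fontaine, Nakamura, Oyelaran, Bianchi, Ferreira, Andersen, Beaumont

By world ranking (lower first): Sato (34); then Petrov, Adeyemi, Fontaine, Nakamura and Oyelaran (each 137); then Bianchi, Ferreira, Andersen and Beaumont (each 165).
Among Petrov, Adeyemi, Fontaine, Nakamura and Oyelaran, by status category: Petrov (Grand Slam Winner) before Adeyemi (Tour Winner) before Fontaine, Nakamura and Oyelaran (Qualifier).
Fontaine, Nakamura and Oyelaran all have date of most recent title Mar 5, 2000, so the next rule applies.
Among Fontaine, Nakamura and Oyelaran, alphabetically by surname: Fontaine before Nakamura before Oyelaran.
Among Bianchi, Ferreira, Andersen and Beaumont, by status category: Bianchi and Ferreira (Tour Winner) before Andersen and Beaumont (Qualifier).
Bianchi and Ferreira both have date of most recent title Jan 13, 2017, so the next rule applies.
Among Bianchi and Ferreira, alphabetically by surname: Bianchi before Ferreira.
Andersen and Beaumont both have date of most recent title Sep 2, 2004, so the next rule applies.
Among Andersen and Beaumont, alphabetically by surname: Andersen before Beaumont.
Full order: Sato, Petrov, Adeyemi, Fontaine, Nakamura, Oyelaran, Bianchi, Ferreira, Andersen, Beaumont.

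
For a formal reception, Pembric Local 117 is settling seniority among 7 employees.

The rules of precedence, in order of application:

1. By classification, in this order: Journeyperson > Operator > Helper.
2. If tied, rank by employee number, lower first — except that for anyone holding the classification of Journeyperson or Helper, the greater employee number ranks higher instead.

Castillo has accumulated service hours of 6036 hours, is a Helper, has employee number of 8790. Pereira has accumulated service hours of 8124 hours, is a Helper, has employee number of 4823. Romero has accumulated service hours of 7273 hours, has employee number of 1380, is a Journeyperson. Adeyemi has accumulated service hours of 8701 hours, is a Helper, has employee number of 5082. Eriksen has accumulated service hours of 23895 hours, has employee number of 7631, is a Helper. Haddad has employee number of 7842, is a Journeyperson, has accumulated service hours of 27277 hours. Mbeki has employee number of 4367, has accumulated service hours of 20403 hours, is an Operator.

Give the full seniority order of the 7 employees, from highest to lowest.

By classification: Haddad and Romero (Journeyperson); then Mbeki (Operator); then Castillo, Eriksen, Adeyemi and Pereira (Helper).
Among Haddad and Romero, by employee number (higher first) (reversed rule for this group): Haddad (7842) before Romero (1380).
Among Castillo, Eriksen, Adeyemi and Pereira, by employee number (higher first) (reversed rule for this group): Castillo (8790) before Eriksen (7631) before Adeyemi (5082) before Pereira (4823).
Full order: Haddad, Romero, Mbeki, Castillo, Eriksen, Adeyemi, Pereira.

Haddad, Romero, Mbeki, Castillo, Eriksen, Adeyemi, Pereira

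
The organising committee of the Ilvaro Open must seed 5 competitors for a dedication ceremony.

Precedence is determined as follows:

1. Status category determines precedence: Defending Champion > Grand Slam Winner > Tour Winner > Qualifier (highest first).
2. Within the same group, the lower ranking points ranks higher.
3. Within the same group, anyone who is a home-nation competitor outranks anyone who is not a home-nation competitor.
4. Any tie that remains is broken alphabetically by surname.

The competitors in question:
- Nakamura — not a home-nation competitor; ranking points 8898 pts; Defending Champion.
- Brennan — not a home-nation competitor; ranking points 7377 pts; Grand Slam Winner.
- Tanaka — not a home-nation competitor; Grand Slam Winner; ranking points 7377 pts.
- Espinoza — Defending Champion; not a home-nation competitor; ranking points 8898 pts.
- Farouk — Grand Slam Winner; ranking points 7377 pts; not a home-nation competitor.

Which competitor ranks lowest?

Tanaka

By status category: Espinoza and Nakamura (Defending Champion); then Brennan, Farouk and Tanaka (Grand Slam Winner).
Espinoza and Nakamura both have ranking points 8898 pts, so the next rule applies.
Espinoza and Nakamura are each not a home-nation competitor, so the next rule applies.
Among Espinoza and Nakamura, alphabetically by surname: Espinoza before Nakamura.
Brennan, Farouk and Tanaka all have ranking points 7377 pts, so the next rule applies.
Brennan, Farouk and Tanaka are each not a home-nation competitor, so the next rule applies.
Among Brennan, Farouk and Tanaka, alphabetically by surname: Brennan before Farouk before Tanaka.
Order: Espinoza, Nakamura, Brennan, Farouk, Tanaka.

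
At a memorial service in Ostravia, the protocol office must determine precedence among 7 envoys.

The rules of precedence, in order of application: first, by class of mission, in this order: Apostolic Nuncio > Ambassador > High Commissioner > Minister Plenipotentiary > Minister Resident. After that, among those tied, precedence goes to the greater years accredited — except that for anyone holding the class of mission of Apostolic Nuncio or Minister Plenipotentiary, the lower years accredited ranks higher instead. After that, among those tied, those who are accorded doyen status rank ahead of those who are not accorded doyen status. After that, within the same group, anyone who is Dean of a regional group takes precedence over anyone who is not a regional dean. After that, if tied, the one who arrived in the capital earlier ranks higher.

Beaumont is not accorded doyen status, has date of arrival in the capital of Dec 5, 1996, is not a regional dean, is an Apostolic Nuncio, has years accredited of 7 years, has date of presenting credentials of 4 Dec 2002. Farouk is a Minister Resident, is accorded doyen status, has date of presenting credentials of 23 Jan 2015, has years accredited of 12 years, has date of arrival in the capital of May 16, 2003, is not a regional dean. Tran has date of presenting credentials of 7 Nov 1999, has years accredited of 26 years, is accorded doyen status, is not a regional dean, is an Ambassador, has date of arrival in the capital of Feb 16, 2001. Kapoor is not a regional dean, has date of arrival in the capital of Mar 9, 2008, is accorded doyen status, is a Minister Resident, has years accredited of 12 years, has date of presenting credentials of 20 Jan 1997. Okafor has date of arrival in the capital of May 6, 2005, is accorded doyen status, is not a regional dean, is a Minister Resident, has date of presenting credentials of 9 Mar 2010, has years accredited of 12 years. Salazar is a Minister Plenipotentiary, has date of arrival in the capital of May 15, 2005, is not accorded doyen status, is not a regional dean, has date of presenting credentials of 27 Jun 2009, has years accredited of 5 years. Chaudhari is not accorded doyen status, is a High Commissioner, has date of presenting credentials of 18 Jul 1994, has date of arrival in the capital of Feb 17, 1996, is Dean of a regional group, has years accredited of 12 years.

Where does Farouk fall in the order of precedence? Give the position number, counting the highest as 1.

By class of mission: Beaumont (Apostolic Nuncio); then Tran (Ambassador); then Chaudhari (High Commissioner); then Salazar (Minister Plenipotentiary); then Farouk, Okafor and Kapoor (Minister Resident).
Farouk, Okafor and Kapoor all have years accredited 12 years, so the next rule applies.
Farouk, Okafor and Kapoor are each accorded doyen status, so the next rule applies.
Farouk, Okafor and Kapoor are each not a regional dean, so the next rule applies.
Among Farouk, Okafor and Kapoor, by date of arrival in the capital (earlier first): Farouk (May 16, 2003) before Okafor (May 6, 2005) before Kapoor (Mar 9, 2008).
Order: Beaumont, Tran, Chaudhari, Salazar, Farouk, Okafor, Kapoor. So position 5.

5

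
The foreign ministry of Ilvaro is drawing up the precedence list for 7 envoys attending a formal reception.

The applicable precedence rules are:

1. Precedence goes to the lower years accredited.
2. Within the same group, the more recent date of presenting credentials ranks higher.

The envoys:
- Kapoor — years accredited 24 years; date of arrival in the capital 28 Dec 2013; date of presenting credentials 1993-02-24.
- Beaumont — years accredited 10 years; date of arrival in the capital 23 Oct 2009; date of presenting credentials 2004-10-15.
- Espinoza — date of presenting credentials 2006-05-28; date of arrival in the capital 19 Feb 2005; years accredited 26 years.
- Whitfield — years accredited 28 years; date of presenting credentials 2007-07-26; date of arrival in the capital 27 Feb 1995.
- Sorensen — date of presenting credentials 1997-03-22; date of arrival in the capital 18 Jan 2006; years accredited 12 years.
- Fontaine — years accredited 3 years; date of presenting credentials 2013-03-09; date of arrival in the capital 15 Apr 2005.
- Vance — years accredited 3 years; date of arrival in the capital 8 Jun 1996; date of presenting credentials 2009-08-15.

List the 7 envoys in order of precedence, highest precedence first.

Fontaine, Vance, Beaumont, Sorensen, Kapoor, Espinoza, Whitfield

By years accredited (lower first): Fontaine and Vance (both 3 years); then Beaumont (10 years); then Sorensen (12 years); then Kapoor (24 years); then Espinoza (26 years); then Whitfield (28 years).
Among Fontaine and Vance, by date of presenting credentials (later first): Fontaine (2013-03-09) before Vance (2009-08-15).
Full order: Fontaine, Vance, Beaumont, Sorensen, Kapoor, Espinoza, Whitfield.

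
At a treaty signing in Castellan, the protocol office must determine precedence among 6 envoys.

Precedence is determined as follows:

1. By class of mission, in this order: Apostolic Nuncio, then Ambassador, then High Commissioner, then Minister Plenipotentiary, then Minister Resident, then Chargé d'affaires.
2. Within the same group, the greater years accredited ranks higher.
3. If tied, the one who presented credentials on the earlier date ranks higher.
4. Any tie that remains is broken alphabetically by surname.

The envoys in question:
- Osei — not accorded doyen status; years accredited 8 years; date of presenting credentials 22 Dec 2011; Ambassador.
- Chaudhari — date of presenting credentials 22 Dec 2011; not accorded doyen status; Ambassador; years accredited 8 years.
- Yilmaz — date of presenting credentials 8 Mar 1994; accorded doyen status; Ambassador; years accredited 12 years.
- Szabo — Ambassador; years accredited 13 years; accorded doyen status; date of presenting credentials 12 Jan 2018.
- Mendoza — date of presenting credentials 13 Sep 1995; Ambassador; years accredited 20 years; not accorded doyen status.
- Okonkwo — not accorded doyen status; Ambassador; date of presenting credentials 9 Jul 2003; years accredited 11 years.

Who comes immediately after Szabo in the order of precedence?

By class of mission: Mendoza, Szabo, Yilmaz, Okonkwo, Chaudhari and Osei (Ambassador).
Among Mendoza, Szabo, Yilmaz, Okonkwo, Chaudhari and Osei, by years accredited (higher first): Mendoza (20 years) before Szabo (13 years) before Yilmaz (12 years) before Okonkwo (11 years) before Chaudhari and Osei (8 years).
Chaudhari and Osei both have date of presenting credentials 22 Dec 2011, so the next rule applies.
Among Chaudhari and Osei, alphabetically by surname: Chaudhari before Osei.
Order: Mendoza, Szabo, Yilmaz, Okonkwo, Chaudhari, Osei.

Yilmaz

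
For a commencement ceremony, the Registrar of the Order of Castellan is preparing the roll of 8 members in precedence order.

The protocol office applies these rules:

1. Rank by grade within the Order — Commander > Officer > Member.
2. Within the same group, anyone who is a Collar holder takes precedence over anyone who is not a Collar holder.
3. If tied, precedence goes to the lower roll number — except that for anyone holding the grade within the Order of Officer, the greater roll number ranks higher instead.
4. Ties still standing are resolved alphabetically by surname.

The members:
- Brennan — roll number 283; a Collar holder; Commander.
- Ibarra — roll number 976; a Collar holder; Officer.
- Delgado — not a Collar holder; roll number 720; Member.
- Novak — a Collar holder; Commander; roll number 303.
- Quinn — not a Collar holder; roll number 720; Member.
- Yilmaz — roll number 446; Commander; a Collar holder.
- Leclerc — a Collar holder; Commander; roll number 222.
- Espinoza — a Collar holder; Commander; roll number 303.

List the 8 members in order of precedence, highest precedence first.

Leclerc, Brennan, Espinoza, Novak, Yilmaz, Ibarra, Delgado, Quinn

By grade within the Order: Leclerc, Brennan, Espinoza, Novak and Yilmaz (Commander); then Ibarra (Officer); then Delgado and Quinn (Member).
Leclerc, Brennan, Espinoza, Novak and Yilmaz are each a Collar holder, so the next rule applies.
Among Leclerc, Brennan, Espinoza, Novak and Yilmaz, by roll number (lower first): Leclerc (222) before Brennan (283) before Espinoza and Novak (303) before Yilmaz (446).
Among Espinoza and Novak, alphabetically by surname: Espinoza before Novak.
Delgado and Quinn are each not a Collar holder, so the next rule applies.
Delgado and Quinn both have roll number 720, so the next rule applies.
Among Delgado and Quinn, alphabetically by surname: Delgado before Quinn.
Full order: Leclerc, Brennan, Espinoza, Novak, Yilmaz, Ibarra, Delgado, Quinn.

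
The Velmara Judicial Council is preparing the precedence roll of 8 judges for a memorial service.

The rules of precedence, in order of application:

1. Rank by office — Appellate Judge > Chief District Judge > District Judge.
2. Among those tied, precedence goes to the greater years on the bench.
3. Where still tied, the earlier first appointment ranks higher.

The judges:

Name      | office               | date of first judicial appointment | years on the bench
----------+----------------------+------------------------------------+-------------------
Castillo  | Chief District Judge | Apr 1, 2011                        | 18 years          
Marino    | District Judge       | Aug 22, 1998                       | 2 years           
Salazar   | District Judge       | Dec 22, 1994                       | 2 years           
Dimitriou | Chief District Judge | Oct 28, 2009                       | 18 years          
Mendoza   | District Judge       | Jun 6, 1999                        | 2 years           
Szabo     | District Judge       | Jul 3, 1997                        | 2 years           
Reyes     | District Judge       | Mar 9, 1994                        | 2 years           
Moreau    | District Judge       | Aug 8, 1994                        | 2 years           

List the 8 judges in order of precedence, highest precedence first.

By office: Dimitriou and Castillo (Chief District Judge); then Reyes, Moreau, Salazar, Szabo, Marino and Mendoza (District Judge).
Dimitriou and Castillo both have years on the bench 18 years, so the next rule applies.
Among Dimitriou and Castillo, by date of first judicial appointment (earlier first): Dimitriou (Oct 28, 2009) before Castillo (Apr 1, 2011).
Reyes, Moreau, Salazar, Szabo, Marino and Mendoza all have years on the bench 2 years, so the next rule applies.
Among Reyes, Moreau, Salazar, Szabo, Marino and Mendoza, by date of first judicial appointment (earlier first): Reyes (Mar 9, 1994) before Moreau (Aug 8, 1994) before Salazar (Dec 22, 1994) before Szabo (Jul 3, 1997) before Marino (Aug 22, 1998) before Mendoza (Jun 6, 1999).
Full order: Dimitriou, Castillo, Reyes, Moreau, Salazar, Szabo, Marino, Mendoza.

Dimitriou, Castillo, Reyes, Moreau, Salazar, Szabo, Marino, Mendoza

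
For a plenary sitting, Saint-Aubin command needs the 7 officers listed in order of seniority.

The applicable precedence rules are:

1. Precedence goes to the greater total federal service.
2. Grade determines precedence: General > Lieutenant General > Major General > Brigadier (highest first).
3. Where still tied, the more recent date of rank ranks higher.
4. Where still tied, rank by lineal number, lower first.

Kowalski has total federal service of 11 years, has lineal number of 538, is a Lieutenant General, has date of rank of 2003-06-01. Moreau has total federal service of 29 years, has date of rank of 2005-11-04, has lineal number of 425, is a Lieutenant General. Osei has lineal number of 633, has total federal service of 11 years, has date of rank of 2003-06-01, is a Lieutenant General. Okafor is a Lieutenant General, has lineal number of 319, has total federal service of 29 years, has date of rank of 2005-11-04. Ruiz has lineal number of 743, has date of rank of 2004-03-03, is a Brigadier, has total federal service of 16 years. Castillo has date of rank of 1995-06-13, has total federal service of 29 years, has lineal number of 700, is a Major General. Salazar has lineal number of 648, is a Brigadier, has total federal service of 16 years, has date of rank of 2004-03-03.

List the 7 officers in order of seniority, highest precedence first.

Okafor, Moreau, Castillo, Salazar, Ruiz, Kowalski, Osei

By total federal service (higher first): Okafor, Moreau and Castillo (each 29 years); then Salazar and Ruiz (both 16 years); then Kowalski and Osei (both 11 years).
Among Okafor, Moreau and Castillo, by grade: Okafor and Moreau (Lieutenant General) before Castillo (Major General).
Okafor and Moreau both have date of rank 2005-11-04, so the next rule applies.
Among Okafor and Moreau, by lineal number (lower first): Okafor (319) before Moreau (425).
Salazar and Ruiz are each Brigadier, so the next rule applies.
Salazar and Ruiz both have date of rank 2004-03-03, so the next rule applies.
Among Salazar and Ruiz, by lineal number (lower first): Salazar (648) before Ruiz (743).
Kowalski and Osei are each Lieutenant General, so the next rule applies.
Kowalski and Osei both have date of rank 2003-06-01, so the next rule applies.
Among Kowalski and Osei, by lineal number (lower first): Kowalski (538) before Osei (633).
Full order: Okafor, Moreau, Castillo, Salazar, Ruiz, Kowalski, Osei.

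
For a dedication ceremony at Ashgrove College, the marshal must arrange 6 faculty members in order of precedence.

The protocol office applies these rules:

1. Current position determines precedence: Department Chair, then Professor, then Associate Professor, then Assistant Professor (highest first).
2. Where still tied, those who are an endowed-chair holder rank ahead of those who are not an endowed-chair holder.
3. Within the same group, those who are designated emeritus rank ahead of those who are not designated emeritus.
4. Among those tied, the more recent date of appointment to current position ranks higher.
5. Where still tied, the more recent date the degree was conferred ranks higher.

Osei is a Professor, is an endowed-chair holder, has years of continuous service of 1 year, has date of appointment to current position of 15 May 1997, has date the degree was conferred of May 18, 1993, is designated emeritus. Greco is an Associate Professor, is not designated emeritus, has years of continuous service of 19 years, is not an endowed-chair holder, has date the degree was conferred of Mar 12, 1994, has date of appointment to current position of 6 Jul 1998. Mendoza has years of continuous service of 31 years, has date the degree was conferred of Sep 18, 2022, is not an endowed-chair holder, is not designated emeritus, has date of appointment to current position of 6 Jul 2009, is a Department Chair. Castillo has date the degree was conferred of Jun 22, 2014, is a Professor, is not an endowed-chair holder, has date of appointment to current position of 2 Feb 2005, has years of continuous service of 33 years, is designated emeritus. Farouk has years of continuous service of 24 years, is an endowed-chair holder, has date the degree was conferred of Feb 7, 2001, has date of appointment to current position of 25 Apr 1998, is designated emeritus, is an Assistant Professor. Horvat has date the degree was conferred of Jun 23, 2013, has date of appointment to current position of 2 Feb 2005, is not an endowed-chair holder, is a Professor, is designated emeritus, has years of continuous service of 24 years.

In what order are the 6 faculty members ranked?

Mendoza, Osei, Castillo, Horvat, Greco, Farouk

By current position: Mendoza (Department Chair); then Osei, Castillo and Horvat (Professor); then Greco (Associate Professor); then Farouk (Assistant Professor).
Among Osei, Castillo and Horvat, an endowed-chair holder before not an endowed-chair holder: Osei (an endowed-chair holder) before Castillo and Horvat (not an endowed-chair holder).
Castillo and Horvat are each designated emeritus, so the next rule applies.
Castillo and Horvat both have date of appointment to current position 2 Feb 2005, so the next rule applies.
Among Castillo and Horvat, by date the degree was conferred (later first): Castillo (Jun 22, 2014) before Horvat (Jun 23, 2013).
Full order: Mendoza, Osei, Castillo, Horvat, Greco, Farouk.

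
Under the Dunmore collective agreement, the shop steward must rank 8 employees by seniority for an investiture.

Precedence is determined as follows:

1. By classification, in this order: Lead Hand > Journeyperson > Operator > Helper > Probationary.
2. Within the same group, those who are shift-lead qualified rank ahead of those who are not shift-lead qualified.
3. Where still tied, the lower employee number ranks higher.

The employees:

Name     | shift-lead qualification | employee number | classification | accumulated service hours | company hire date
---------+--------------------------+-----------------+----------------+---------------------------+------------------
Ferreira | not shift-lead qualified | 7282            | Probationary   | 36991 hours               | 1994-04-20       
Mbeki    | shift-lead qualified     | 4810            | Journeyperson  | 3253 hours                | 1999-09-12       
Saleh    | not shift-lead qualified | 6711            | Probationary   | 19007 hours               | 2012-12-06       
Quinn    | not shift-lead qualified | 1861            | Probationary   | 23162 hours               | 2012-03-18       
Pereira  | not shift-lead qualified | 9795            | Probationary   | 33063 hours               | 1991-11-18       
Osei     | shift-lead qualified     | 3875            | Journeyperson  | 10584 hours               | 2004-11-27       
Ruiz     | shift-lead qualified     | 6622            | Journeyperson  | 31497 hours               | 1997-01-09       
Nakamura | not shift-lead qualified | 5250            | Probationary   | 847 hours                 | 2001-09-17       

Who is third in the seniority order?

Ruiz

By classification: Osei, Mbeki and Ruiz (Journeyperson); then Quinn, Nakamura, Saleh, Ferreira and Pereira (Probationary).
Osei, Mbeki and Ruiz are each shift-lead qualified, so the next rule applies.
Among Osei, Mbeki and Ruiz, by employee number (lower first): Osei (3875) before Mbeki (4810) before Ruiz (6622).
Quinn, Nakamura, Saleh, Ferreira and Pereira are each not shift-lead qualified, so the next rule applies.
Among Quinn, Nakamura, Saleh, Ferreira and Pereira, by employee number (lower first): Quinn (1861) before Nakamura (5250) before Saleh (6711) before Ferreira (7282) before Pereira (9795).
Order: Osei, Mbeki, Ruiz, Quinn, Nakamura, Saleh, Ferreira, Pereira.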